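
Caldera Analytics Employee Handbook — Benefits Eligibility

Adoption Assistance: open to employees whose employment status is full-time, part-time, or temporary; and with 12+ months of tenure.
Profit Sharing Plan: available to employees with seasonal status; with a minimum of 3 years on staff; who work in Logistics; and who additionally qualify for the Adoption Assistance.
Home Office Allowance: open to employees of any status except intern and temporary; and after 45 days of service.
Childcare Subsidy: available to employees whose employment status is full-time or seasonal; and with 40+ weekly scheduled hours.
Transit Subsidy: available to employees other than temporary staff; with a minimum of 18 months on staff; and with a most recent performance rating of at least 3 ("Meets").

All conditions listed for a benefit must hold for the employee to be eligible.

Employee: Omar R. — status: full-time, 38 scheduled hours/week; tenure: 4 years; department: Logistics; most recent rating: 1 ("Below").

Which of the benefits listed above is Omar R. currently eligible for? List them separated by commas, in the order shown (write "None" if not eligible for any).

Adoption Assistance, Home Office Allowance

Adoption Assistance — status full-time ✓; service 4 years ≥ 12 months (≈360 days) ✓ → eligible.
Profit Sharing Plan — status full-time ✗ (requires seasonal) → not eligible.
Home Office Allowance — status full-time ✓ (not excluded); service 4 years ≥ 45 days ✓ → eligible.
Childcare Subsidy — status full-time ✓; 38 hrs/wk < 40 ✗ → not eligible.
Transit Subsidy — status full-time ✓ (not excluded); service 4 years ≥ 18 months (≈540 days) ✓; rating 1 < 3 ✗ → not eligible.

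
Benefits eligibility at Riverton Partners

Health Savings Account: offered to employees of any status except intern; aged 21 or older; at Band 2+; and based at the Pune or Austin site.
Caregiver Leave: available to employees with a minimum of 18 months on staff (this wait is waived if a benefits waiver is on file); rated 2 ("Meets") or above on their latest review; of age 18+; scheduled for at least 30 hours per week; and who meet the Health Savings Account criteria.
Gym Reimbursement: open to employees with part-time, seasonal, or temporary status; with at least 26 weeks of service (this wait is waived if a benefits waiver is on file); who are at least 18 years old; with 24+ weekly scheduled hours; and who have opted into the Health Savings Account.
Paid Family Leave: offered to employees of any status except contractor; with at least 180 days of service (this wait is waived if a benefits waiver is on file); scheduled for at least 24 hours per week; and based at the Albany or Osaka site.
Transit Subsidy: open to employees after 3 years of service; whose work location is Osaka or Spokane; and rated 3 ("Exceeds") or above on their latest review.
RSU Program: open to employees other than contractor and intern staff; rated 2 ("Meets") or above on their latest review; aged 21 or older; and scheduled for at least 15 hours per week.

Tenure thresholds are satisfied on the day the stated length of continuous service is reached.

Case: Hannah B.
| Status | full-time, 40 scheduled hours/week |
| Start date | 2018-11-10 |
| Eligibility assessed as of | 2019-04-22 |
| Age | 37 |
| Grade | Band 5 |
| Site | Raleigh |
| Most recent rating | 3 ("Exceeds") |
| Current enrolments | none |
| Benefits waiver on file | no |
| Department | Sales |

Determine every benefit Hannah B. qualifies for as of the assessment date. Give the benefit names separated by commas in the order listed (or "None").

RSU Program

Service from 2018-11-10 to 2019-04-22: 163 days.
Health Savings Account — status full-time ✓ (not excluded); age 37 ≥ 21 ✓; grade Band 5 ≥ Band 2 ✓; site Raleigh ✗ (not Pune or Austin) → not eligible.
Caregiver Leave — no waiver, service 163 days < 18 months (≈540 days) ✗ → not eligible.
Gym Reimbursement — status full-time ✗ (requires part-time, seasonal, or temporary) → not eligible.
Paid Family Leave — status full-time ✓ (not excluded); no waiver, service 163 days < 180 days ✗ → not eligible.
Transit Subsidy — service 163 days < 3 years (≈1095 days) ✗ → not eligible.
RSU Program — status full-time ✓ (not excluded); rating 3 ≥ 2 ✓; age 37 ≥ 21 ✓; 40 hrs/wk ≥ 15 ✓ → eligible.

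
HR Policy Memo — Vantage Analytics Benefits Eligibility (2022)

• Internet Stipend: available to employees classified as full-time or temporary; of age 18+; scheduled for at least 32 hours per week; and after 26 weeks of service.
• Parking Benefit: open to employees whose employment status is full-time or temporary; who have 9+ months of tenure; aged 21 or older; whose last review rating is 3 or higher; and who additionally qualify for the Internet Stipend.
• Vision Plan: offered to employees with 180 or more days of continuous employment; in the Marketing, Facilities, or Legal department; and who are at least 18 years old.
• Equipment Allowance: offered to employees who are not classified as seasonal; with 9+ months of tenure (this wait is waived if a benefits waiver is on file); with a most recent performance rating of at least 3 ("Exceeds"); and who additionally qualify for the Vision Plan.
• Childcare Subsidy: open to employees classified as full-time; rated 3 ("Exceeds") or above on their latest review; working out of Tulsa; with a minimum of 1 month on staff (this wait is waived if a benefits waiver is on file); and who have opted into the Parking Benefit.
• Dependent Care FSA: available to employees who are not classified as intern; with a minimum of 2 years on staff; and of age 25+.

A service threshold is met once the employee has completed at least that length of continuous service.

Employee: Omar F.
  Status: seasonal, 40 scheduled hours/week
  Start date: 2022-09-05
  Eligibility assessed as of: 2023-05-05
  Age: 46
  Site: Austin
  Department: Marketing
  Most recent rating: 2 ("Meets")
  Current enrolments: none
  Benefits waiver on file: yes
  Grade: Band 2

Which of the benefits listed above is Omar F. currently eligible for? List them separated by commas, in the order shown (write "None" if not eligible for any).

Service from 2022-09-05 to 2023-05-05: 242 days.
Internet Stipend — status seasonal ✗ (requires full-time or temporary) → not eligible.
Parking Benefit — status seasonal ✗ (requires full-time or temporary) → not eligible.
Vision Plan — service 242 days ≥ 180 days ✓; dept Marketing ✓; age 46 ≥ 18 ✓ → eligible.
Equipment Allowance — status seasonal ✗ (excluded) → not eligible.
Childcare Subsidy — status seasonal ✗ (requires full-time) → not eligible.
Dependent Care FSA — status seasonal ✓ (not excluded); service 242 days < 2 years (≈730 days) ✗ → not eligible.

Vision Plan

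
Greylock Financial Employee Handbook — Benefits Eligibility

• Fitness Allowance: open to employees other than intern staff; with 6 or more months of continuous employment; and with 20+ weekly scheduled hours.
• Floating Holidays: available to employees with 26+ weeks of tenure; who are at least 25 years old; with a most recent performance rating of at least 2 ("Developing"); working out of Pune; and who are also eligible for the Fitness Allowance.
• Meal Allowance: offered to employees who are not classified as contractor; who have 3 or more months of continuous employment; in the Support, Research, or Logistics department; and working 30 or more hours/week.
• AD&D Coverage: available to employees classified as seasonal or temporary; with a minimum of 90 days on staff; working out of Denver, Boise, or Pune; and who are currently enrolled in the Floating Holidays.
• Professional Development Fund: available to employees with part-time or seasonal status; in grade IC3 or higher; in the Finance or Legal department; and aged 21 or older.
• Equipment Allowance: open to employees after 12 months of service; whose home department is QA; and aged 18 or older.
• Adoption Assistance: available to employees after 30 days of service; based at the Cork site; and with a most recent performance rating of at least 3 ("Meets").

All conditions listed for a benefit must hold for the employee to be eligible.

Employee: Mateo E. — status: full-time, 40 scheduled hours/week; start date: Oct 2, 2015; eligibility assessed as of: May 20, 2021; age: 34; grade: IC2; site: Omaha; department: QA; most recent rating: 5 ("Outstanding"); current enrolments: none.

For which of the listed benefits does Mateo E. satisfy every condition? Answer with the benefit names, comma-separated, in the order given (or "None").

Service from Oct 2, 2015 to May 20, 2021: 2057 days.
Fitness Allowance — status full-time ✓ (not excluded); service 2057 days ≥ 6 months (≈180 days) ✓; 40 hrs/wk ≥ 20 ✓ → eligible.
Floating Holidays — service 2057 days ≥ 26 weeks (≈182 days) ✓; age 34 ≥ 25 ✓; rating 5 ≥ 2 ✓; site Omaha ✗ (not Pune) → not eligible.
Meal Allowance — status full-time ✓ (not excluded); service 2057 days ≥ 3 months (≈90 days) ✓; dept QA ✗ → not eligible.
AD&D Coverage — status full-time ✗ (requires seasonal or temporary) → not eligible.
Professional Development Fund — status full-time ✗ (requires part-time or seasonal) → not eligible.
Equipment Allowance — service 2057 days ≥ 12 months (≈360 days) ✓; dept QA ✓; age 34 ≥ 18 ✓ → eligible.
Adoption Assistance — service 2057 days ≥ 30 days ✓; site Omaha ✗ (not Cork) → not eligible.

Fitness Allowance, Equipment Allowance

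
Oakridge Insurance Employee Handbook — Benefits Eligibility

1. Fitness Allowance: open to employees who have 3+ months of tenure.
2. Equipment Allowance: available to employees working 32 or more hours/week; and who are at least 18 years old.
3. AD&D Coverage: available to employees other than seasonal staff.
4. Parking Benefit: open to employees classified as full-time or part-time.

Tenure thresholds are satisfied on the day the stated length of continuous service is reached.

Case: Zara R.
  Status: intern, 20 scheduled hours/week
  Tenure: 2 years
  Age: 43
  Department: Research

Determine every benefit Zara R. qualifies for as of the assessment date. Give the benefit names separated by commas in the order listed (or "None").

Fitness Allowance — service 2 years ≥ 3 months (≈90 days) ✓ → eligible.
Equipment Allowance — 20 hrs/wk < 32 ✗ → not eligible.
AD&D Coverage — status intern ✓ (not excluded) → eligible.
Parking Benefit — status intern ✗ (requires full-time or part-time) → not eligible.

Fitness Allowance, AD&D Coverage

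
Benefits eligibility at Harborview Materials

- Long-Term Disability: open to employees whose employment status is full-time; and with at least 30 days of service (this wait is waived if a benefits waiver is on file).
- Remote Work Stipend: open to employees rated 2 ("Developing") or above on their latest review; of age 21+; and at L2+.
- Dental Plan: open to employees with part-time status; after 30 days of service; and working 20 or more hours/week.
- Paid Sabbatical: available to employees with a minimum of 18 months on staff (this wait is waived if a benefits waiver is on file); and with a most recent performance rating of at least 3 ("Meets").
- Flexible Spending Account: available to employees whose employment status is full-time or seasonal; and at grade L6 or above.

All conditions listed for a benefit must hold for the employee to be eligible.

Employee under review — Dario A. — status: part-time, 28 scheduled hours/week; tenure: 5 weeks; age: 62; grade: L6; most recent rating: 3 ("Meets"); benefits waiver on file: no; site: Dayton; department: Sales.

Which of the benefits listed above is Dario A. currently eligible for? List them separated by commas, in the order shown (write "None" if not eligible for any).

Remote Work Stipend, Dental Plan

Long-Term Disability — status part-time ✗ (requires full-time) → not eligible.
Remote Work Stipend — rating 3 ≥ 2 ✓; age 62 ≥ 21 ✓; grade L6 ≥ L2 ✓ → eligible.
Dental Plan — status part-time ✓; service 5 weeks ≥ 30 days ✓; 28 hrs/wk ≥ 20 ✓ → eligible.
Paid Sabbatical — no waiver, service 5 weeks < 18 months (≈540 days) ✗ → not eligible.
Flexible Spending Account — status part-time ✗ (requires full-time or seasonal) → not eligible.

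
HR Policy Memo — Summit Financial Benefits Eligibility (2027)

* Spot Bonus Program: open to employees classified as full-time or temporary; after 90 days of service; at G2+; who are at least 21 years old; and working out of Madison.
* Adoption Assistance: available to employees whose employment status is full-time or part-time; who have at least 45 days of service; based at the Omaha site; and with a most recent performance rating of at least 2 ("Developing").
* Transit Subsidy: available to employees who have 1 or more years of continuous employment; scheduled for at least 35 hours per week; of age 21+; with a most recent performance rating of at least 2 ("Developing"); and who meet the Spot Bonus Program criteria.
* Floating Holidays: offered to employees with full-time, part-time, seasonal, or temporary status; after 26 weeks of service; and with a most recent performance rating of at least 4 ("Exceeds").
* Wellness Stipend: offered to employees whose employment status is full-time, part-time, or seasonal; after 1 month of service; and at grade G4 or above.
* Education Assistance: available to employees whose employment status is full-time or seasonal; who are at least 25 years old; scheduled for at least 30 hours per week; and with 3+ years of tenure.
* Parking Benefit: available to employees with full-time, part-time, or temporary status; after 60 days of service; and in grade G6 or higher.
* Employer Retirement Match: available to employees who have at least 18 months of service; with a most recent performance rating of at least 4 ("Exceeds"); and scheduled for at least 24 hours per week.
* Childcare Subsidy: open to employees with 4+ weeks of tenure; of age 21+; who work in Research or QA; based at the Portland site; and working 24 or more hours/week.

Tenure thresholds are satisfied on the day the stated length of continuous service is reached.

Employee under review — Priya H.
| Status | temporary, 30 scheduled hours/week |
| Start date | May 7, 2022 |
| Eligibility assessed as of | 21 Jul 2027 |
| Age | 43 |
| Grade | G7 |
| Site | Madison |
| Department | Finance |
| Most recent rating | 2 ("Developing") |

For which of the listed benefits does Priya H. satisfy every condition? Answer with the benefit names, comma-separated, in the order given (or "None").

Spot Bonus Program, Parking Benefit

Service from May 7, 2022 to 21 Jul 2027: 1901 days.
Spot Bonus Program — status temporary ✓; service 1901 days ≥ 90 days ✓; grade G7 ≥ G2 ✓; age 43 ≥ 21 ✓; site Madison ✓ → eligible.
Adoption Assistance — status temporary ✗ (requires full-time or part-time) → not eligible.
Transit Subsidy — service 1901 days ≥ 1 year (≈365 days) ✓; 30 hrs/wk < 35 ✗ → not eligible.
Floating Holidays — status temporary ✓; service 1901 days ≥ 26 weeks (≈182 days) ✓; rating 2 < 4 ✗ → not eligible.
Wellness Stipend — status temporary ✗ (requires full-time, part-time, or seasonal) → not eligible.
Education Assistance — status temporary ✗ (requires full-time or seasonal) → not eligible.
Parking Benefit — status temporary ✓; service 1901 days ≥ 60 days ✓; grade G7 ≥ G6 ✓ → eligible.
Employer Retirement Match — service 1901 days ≥ 18 months (≈540 days) ✓; rating 2 < 4 ✗ → not eligible.
Childcare Subsidy — service 1901 days ≥ 4 weeks (≈28 days) ✓; age 43 ≥ 21 ✓; dept Finance ✗ → not eligible.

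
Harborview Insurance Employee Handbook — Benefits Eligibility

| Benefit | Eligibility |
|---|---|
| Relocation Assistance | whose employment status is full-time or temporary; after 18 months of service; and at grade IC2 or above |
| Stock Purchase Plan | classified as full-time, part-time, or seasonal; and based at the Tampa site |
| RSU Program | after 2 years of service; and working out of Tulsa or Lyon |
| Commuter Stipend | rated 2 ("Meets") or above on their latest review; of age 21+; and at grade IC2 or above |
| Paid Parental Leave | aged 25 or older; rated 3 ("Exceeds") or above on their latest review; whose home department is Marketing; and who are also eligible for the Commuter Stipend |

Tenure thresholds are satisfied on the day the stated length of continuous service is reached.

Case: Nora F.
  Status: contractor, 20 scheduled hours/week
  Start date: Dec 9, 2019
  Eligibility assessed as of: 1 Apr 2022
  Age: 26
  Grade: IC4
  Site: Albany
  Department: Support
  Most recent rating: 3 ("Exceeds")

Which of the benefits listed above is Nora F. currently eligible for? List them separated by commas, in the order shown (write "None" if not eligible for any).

Commuter Stipend

Service from Dec 9, 2019 to 1 Apr 2022: 844 days.
Relocation Assistance — status contractor ✗ (requires full-time or temporary) → not eligible.
Stock Purchase Plan — status contractor ✗ (requires full-time, part-time, or seasonal) → not eligible.
RSU Program — service 844 days ≥ 2 years (≈730 days) ✓; site Albany ✗ (not Tulsa or Lyon) → not eligible.
Commuter Stipend — rating 3 ≥ 2 ✓; age 26 ≥ 21 ✓; grade IC4 ≥ IC2 ✓ → eligible.
Paid Parental Leave — age 26 ≥ 25 ✓; rating 3 ≥ 3 ✓; dept Support ✗ → not eligible.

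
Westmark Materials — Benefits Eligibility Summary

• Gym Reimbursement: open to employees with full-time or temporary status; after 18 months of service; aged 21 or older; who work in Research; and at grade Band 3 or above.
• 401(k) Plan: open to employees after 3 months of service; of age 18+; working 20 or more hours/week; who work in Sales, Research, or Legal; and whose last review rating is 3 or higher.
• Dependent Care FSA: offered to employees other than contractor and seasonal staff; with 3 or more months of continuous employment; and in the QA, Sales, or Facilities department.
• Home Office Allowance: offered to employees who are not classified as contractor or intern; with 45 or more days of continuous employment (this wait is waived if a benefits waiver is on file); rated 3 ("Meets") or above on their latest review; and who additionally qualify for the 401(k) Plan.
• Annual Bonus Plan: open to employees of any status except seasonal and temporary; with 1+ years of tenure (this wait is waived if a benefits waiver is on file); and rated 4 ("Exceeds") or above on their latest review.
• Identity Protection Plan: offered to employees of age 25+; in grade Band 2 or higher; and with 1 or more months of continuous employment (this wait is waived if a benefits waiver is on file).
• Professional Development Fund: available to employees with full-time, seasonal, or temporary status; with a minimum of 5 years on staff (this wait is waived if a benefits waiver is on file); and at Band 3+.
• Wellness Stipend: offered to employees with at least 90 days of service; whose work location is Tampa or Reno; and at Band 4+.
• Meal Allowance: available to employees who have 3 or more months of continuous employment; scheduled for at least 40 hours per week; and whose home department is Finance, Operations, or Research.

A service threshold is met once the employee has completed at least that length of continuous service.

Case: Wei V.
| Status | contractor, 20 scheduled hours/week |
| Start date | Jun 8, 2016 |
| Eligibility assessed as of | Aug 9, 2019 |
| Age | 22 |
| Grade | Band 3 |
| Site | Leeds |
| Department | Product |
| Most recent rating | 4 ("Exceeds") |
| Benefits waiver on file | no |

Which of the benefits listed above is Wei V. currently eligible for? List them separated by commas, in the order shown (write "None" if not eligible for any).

Service from Jun 8, 2016 to Aug 9, 2019: 1157 days.
Gym Reimbursement — status contractor ✗ (requires full-time or temporary) → not eligible.
401(k) Plan — service 1157 days ≥ 3 months (≈90 days) ✓; age 22 ≥ 18 ✓; 20 hrs/wk ≥ 20 ✓; dept Product ✗ → not eligible.
Dependent Care FSA — status contractor ✗ (excluded) → not eligible.
Home Office Allowance — status contractor ✗ (excluded) → not eligible.
Annual Bonus Plan — status contractor ✓ (not excluded); no waiver, service 1157 days ≥ 1 year (≈365 days) ✓; rating 4 ≥ 4 ✓ → eligible.
Identity Protection Plan — age 22 < 25 ✗ → not eligible.
Professional Development Fund — status contractor ✗ (requires full-time, seasonal, or temporary) → not eligible.
Wellness Stipend — service 1157 days ≥ 90 days ✓; site Leeds ✗ (not Tampa or Reno) → not eligible.
Meal Allowance — service 1157 days ≥ 3 months (≈90 days) ✓; 20 hrs/wk < 40 ✗ → not eligible.

Annual Bonus Plan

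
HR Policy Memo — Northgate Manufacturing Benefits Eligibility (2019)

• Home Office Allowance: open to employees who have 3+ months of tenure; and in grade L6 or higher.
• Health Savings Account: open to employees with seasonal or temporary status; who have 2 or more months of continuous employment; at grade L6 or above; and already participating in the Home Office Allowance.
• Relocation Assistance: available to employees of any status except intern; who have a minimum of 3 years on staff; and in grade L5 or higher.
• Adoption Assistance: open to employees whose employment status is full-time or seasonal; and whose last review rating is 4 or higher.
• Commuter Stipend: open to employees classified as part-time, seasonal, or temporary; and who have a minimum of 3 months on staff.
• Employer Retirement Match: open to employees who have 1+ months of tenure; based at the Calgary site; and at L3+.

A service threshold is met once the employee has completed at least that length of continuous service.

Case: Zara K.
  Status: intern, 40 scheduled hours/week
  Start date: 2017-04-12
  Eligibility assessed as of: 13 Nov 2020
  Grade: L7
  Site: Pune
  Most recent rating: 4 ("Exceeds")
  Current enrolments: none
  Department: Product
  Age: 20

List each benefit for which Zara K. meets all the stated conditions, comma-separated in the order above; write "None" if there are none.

Home Office Allowance

Service from 2017-04-12 to 13 Nov 2020: 1311 days.
Home Office Allowance — service 1311 days ≥ 3 months (≈90 days) ✓; grade L7 ≥ L6 ✓ → eligible.
Health Savings Account — status intern ✗ (requires seasonal or temporary) → not eligible.
Relocation Assistance — status intern ✗ (excluded) → not eligible.
Adoption Assistance — status intern ✗ (requires full-time or seasonal) → not eligible.
Commuter Stipend — status intern ✗ (requires part-time, seasonal, or temporary) → not eligible.
Employer Retirement Match — service 1311 days ≥ 1 month (≈30 days) ✓; site Pune ✗ (not Calgary) → not eligible.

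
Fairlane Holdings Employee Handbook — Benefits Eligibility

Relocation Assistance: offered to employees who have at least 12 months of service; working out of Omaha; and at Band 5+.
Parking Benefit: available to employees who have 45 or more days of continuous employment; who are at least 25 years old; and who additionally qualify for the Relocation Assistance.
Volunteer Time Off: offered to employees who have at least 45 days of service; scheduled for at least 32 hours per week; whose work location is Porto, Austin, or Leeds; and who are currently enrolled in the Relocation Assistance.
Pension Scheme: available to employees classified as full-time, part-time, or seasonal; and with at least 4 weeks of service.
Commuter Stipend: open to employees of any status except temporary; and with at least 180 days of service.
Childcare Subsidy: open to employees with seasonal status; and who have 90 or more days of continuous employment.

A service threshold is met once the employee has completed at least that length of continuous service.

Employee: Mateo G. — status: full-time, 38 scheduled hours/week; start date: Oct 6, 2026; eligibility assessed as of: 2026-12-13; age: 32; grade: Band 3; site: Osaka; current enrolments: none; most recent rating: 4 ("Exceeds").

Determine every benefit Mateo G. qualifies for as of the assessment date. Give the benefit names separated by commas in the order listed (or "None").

Service from Oct 6, 2026 to 2026-12-13: 68 days.
Relocation Assistance — service 68 days < 12 months (≈360 days) ✗ → not eligible.
Parking Benefit — service 68 days ≥ 45 days ✓; age 32 ≥ 25 ✓; not eligible for Relocation Assistance ✗ → not eligible.
Volunteer Time Off — service 68 days ≥ 45 days ✓; 38 hrs/wk ≥ 32 ✓; site Osaka ✗ (not Porto, Austin, or Leeds) → not eligible.
Pension Scheme — status full-time ✓; service 68 days ≥ 4 weeks (≈28 days) ✓ → eligible.
Commuter Stipend — status full-time ✓ (not excluded); service 68 days < 180 days ✗ → not eligible.
Childcare Subsidy — status full-time ✗ (requires seasonal) → not eligible.

Pension Scheme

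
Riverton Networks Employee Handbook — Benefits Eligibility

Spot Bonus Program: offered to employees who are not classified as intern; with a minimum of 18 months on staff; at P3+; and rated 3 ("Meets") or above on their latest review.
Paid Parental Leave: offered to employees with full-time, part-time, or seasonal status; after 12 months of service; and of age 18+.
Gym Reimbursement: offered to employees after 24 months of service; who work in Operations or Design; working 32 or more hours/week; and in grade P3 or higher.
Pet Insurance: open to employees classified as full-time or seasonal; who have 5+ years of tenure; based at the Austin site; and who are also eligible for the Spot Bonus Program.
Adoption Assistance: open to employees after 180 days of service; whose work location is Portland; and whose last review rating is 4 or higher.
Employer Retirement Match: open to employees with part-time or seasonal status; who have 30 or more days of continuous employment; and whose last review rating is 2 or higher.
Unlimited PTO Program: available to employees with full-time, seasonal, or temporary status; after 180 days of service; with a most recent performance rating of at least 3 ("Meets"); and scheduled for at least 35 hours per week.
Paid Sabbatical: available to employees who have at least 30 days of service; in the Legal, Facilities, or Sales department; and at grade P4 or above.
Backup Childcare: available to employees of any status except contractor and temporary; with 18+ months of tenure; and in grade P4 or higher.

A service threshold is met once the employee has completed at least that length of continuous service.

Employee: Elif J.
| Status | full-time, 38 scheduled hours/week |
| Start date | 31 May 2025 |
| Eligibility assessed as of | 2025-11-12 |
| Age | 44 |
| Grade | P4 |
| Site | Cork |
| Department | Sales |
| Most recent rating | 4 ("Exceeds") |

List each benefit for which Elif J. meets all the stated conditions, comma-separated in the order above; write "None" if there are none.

Paid Sabbatical

Service from 31 May 2025 to 2025-11-12: 165 days.
Spot Bonus Program — status full-time ✓ (not excluded); service 165 days < 18 months (≈540 days) ✗ → not eligible.
Paid Parental Leave — status full-time ✓; service 165 days < 12 months (≈360 days) ✗ → not eligible.
Gym Reimbursement — service 165 days < 24 months (≈720 days) ✗ → not eligible.
Pet Insurance — status full-time ✓; service 165 days < 5 years (≈1825 days) ✗ → not eligible.
Adoption Assistance — service 165 days < 180 days ✗ → not eligible.
Employer Retirement Match — status full-time ✗ (requires part-time or seasonal) → not eligible.
Unlimited PTO Program — status full-time ✓; service 165 days < 180 days ✗ → not eligible.
Paid Sabbatical — service 165 days ≥ 30 days ✓; dept Sales ✓; grade P4 ≥ P4 ✓ → eligible.
Backup Childcare — status full-time ✓ (not excluded); service 165 days < 18 months (≈540 days) ✗ → not eligible.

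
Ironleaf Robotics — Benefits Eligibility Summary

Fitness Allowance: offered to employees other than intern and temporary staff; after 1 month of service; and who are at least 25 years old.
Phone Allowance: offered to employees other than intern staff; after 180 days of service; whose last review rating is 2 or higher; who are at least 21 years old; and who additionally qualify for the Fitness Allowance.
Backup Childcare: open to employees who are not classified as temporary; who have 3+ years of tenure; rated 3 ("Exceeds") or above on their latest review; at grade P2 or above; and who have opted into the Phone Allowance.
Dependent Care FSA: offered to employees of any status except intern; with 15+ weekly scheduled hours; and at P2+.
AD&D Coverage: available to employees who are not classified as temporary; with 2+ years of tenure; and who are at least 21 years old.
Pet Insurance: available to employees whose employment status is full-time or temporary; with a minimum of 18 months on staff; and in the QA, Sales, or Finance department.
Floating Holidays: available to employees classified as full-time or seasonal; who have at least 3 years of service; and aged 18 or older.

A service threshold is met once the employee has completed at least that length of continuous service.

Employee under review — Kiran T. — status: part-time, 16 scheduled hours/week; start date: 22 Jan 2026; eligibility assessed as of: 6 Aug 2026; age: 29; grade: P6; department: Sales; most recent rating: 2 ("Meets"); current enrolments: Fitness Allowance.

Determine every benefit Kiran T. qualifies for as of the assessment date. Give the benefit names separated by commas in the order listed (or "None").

Fitness Allowance, Phone Allowance, Dependent Care FSA

Service from 22 Jan 2026 to 6 Aug 2026: 196 days.
Fitness Allowance — status part-time ✓ (not excluded); service 196 days ≥ 1 month (≈30 days) ✓; age 29 ≥ 25 ✓ → eligible.
Phone Allowance — status part-time ✓ (not excluded); service 196 days ≥ 180 days ✓; rating 2 ≥ 2 ✓; age 29 ≥ 21 ✓; eligible for Fitness Allowance ✓ → eligible.
Backup Childcare — status part-time ✓ (not excluded); service 196 days < 3 years (≈1095 days) ✗ → not eligible.
Dependent Care FSA — status part-time ✓ (not excluded); 16 hrs/wk ≥ 15 ✓; grade P6 ≥ P2 ✓ → eligible.
AD&D Coverage — status part-time ✓ (not excluded); service 196 days < 2 years (≈730 days) ✗ → not eligible.
Pet Insurance — status part-time ✗ (requires full-time or temporary) → not eligible.
Floating Holidays — status part-time ✗ (requires full-time or seasonal) → not eligible.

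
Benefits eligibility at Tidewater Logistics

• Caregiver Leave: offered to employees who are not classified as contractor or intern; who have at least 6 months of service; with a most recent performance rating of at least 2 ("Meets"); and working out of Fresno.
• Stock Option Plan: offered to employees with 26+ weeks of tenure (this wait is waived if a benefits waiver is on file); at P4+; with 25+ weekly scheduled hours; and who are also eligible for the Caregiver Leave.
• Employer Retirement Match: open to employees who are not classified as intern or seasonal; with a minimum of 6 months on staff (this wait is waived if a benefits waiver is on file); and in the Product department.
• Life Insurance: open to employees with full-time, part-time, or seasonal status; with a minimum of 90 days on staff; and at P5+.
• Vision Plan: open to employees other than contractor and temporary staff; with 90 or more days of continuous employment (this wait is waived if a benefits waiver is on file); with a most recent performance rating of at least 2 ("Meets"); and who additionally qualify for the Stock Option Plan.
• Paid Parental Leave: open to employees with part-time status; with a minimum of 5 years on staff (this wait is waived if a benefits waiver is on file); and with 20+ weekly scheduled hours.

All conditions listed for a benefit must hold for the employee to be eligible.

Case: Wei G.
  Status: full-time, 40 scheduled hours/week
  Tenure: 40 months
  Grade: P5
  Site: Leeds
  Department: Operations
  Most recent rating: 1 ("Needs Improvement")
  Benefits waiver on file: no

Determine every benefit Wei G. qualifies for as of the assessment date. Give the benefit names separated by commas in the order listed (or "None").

Caregiver Leave — status full-time ✓ (not excluded); service 40 months ≥ 6 months ✓; rating 1 < 2 ✗ → not eligible.
Stock Option Plan — no waiver, service 40 months ≥ 26 weeks (≈182 days) ✓; grade P5 ≥ P4 ✓; 40 hrs/wk ≥ 25 ✓; not eligible for Caregiver Leave ✗ → not eligible.
Employer Retirement Match — status full-time ✓ (not excluded); no waiver, service 40 months ≥ 6 months ✓; dept Operations ✗ → not eligible.
Life Insurance — status full-time ✓; service 40 months ≥ 90 days ✓; grade P5 ≥ P5 ✓ → eligible.
Vision Plan — status full-time ✓ (not excluded); no waiver, service 40 months ≥ 90 days ✓; rating 1 < 2 ✗ → not eligible.
Paid Parental Leave — status full-time ✗ (requires part-time) → not eligible.

Life Insurance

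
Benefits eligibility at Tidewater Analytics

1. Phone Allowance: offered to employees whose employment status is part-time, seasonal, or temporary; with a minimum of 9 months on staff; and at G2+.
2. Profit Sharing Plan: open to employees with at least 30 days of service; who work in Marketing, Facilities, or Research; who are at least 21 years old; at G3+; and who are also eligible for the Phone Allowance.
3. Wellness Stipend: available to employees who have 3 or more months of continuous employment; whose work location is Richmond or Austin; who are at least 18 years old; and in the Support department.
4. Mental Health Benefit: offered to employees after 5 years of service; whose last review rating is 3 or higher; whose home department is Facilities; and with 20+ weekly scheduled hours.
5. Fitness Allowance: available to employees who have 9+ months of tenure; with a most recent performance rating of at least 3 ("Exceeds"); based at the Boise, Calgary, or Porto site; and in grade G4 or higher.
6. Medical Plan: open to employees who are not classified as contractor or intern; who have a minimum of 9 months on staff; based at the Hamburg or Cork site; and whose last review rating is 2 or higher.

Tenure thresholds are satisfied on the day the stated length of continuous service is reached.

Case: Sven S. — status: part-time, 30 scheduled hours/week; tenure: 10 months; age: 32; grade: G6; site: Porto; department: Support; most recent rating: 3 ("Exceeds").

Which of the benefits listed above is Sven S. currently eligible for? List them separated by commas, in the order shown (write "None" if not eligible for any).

Phone Allowance — status part-time ✓; service 10 months ≥ 9 months ✓; grade G6 ≥ G2 ✓ → eligible.
Profit Sharing Plan — service 10 months ≥ 30 days ✓; dept Support ✗ → not eligible.
Wellness Stipend — service 10 months ≥ 3 months ✓; site Porto ✗ (not Richmond or Austin) → not eligible.
Mental Health Benefit — service 10 months < 5 years (≈1825 days) ✗ → not eligible.
Fitness Allowance — service 10 months ≥ 9 months ✓; rating 3 ≥ 3 ✓; site Porto ✓; grade G6 ≥ G4 ✓ → eligible.
Medical Plan — status part-time ✓ (not excluded); service 10 months ≥ 9 months ✓; site Porto ✗ (not Hamburg or Cork) → not eligible.

Phone Allowance, Fitness Allowance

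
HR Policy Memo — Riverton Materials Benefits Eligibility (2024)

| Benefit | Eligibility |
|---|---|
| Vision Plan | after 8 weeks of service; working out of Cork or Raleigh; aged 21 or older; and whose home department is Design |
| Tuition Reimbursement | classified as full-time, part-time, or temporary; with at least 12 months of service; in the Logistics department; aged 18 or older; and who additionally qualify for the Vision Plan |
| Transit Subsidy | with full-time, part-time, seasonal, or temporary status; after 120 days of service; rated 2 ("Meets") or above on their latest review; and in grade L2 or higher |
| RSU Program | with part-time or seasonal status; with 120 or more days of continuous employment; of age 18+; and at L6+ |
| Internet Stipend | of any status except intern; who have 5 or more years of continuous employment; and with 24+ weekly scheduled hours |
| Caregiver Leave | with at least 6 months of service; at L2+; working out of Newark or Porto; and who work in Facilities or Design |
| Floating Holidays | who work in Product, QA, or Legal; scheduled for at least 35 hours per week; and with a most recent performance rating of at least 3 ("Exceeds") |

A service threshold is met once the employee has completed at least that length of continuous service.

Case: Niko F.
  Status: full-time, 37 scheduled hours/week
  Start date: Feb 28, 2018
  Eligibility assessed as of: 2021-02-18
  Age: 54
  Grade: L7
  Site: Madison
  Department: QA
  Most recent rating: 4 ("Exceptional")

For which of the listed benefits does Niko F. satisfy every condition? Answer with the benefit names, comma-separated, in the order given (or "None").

Service from Feb 28, 2018 to 2021-02-18: 1086 days.
Vision Plan — service 1086 days ≥ 8 weeks (≈56 days) ✓; site Madison ✗ (not Cork or Raleigh) → not eligible.
Tuition Reimbursement — status full-time ✓; service 1086 days ≥ 12 months (≈360 days) ✓; dept QA ✗ → not eligible.
Transit Subsidy — status full-time ✓; service 1086 days ≥ 120 days ✓; rating 4 ≥ 2 ✓; grade L7 ≥ L2 ✓ → eligible.
RSU Program — status full-time ✗ (requires part-time or seasonal) → not eligible.
Internet Stipend — status full-time ✓ (not excluded); service 1086 days < 5 years (≈1825 days) ✗ → not eligible.
Caregiver Leave — service 1086 days ≥ 6 months (≈180 days) ✓; grade L7 ≥ L2 ✓; site Madison ✗ (not Newark or Porto) → not eligible.
Floating Holidays — dept QA ✓; 37 hrs/wk ≥ 35 ✓; rating 4 ≥ 3 ✓ → eligible.

Transit Subsidy, Floating Holidays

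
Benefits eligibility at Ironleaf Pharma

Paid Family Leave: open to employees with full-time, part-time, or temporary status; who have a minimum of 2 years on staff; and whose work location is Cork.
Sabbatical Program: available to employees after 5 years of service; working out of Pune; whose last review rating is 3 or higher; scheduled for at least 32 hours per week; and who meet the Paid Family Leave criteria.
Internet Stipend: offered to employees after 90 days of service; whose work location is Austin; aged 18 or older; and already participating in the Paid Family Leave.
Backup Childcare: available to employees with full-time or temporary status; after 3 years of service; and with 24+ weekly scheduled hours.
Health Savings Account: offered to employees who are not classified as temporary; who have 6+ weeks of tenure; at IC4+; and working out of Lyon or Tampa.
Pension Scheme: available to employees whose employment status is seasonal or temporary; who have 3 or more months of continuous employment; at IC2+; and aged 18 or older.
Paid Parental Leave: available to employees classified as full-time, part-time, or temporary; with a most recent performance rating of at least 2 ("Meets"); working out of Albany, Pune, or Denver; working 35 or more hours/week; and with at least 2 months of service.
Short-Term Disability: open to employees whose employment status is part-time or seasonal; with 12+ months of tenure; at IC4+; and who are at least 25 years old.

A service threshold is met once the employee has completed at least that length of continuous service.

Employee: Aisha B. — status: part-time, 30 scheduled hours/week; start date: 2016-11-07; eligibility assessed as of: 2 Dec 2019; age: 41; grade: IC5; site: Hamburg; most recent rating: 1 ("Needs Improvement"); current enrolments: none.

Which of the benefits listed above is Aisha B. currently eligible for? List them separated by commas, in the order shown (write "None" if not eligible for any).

Short-Term Disability

Service from 2016-11-07 to 2 Dec 2019: 1120 days.
Paid Family Leave — status part-time ✓; service 1120 days ≥ 2 years (≈730 days) ✓; site Hamburg ✗ (not Cork) → not eligible.
Sabbatical Program — service 1120 days < 5 years (≈1825 days) ✗ → not eligible.
Internet Stipend — service 1120 days ≥ 90 days ✓; site Hamburg ✗ (not Austin) → not eligible.
Backup Childcare — status part-time ✗ (requires full-time or temporary) → not eligible.
Health Savings Account — status part-time ✓ (not excluded); service 1120 days ≥ 6 weeks (≈42 days) ✓; grade IC5 ≥ IC4 ✓; site Hamburg ✗ (not Lyon or Tampa) → not eligible.
Pension Scheme — status part-time ✗ (requires seasonal or temporary) → not eligible.
Paid Parental Leave — status part-time ✓; rating 1 < 2 ✗ → not eligible.
Short-Term Disability — status part-time ✓; service 1120 days ≥ 12 months (≈360 days) ✓; grade IC5 ≥ IC4 ✓; age 41 ≥ 25 ✓ → eligible.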